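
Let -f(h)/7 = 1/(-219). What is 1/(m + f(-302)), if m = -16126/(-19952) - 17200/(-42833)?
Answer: 3226866888/4007003233 ≈ 0.80531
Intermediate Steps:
f(h) = 7/219 (f(h) = -7/(-219) = -7*(-1/219) = 7/219)
m = 17825851/14734552 (m = -16126*(-1/19952) - 17200*(-1/42833) = 8063/9976 + 17200/42833 = 17825851/14734552 ≈ 1.2098)
1/(m + f(-302)) = 1/(17825851/14734552 + 7/219) = 1/(4007003233/3226866888) = 3226866888/4007003233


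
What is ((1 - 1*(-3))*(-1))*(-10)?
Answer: 40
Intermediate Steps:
((1 - 1*(-3))*(-1))*(-10) = ((1 + 3)*(-1))*(-10) = (4*(-1))*(-10) = -4*(-10) = 40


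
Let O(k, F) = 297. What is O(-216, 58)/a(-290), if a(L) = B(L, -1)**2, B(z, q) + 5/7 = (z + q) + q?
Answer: 1617/466489 ≈ 0.0034663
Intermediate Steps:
B(z, q) = -5/7 + z + 2*q (B(z, q) = -5/7 + ((z + q) + q) = -5/7 + ((q + z) + q) = -5/7 + (z + 2*q) = -5/7 + z + 2*q)
a(L) = (-19/7 + L)**2 (a(L) = (-5/7 + L + 2*(-1))**2 = (-5/7 + L - 2)**2 = (-19/7 + L)**2)
O(-216, 58)/a(-290) = 297/(((-19 + 7*(-290))**2/49)) = 297/(((-19 - 2030)**2/49)) = 297/(((1/49)*(-2049)**2)) = 297/(((1/49)*4198401)) = 297/(4198401/49) = 297*(49/4198401) = 1617/466489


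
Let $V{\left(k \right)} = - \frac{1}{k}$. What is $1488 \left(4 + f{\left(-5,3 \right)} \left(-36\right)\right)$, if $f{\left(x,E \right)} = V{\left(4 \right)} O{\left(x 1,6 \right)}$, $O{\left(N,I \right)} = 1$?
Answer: $19344$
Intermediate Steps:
$f{\left(x,E \right)} = - \frac{1}{4}$ ($f{\left(x,E \right)} = - \frac{1}{4} \cdot 1 = \left(-1\right) \frac{1}{4} \cdot 1 = \left(- \frac{1}{4}\right) 1 = - \frac{1}{4}$)
$1488 \left(4 + f{\left(-5,3 \right)} \left(-36\right)\right) = 1488 \left(4 - -9\right) = 1488 \left(4 + 9\right) = 1488 \cdot 13 = 19344$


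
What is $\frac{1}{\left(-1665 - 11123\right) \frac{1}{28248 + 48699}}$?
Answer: $- \frac{76947}{12788} \approx -6.0171$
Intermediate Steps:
$\frac{1}{\left(-1665 - 11123\right) \frac{1}{28248 + 48699}} = \frac{1}{\left(-12788\right) \frac{1}{76947}} = \frac{1}{- \frac{12788}{76947}} = - \frac{76947}{12788}$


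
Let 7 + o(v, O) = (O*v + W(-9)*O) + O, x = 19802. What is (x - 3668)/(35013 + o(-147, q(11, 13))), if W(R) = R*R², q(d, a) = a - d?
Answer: 8067/16628 ≈ 0.48515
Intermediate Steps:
W(R) = R³
o(v, O) = -7 - 728*O + O*v (o(v, O) = -7 + ((O*v + (-9)³*O) + O) = -7 + ((O*v - 729*O) + O) = -7 + ((-729*O + O*v) + O) = -7 + (-728*O + O*v) = -7 - 728*O + O*v)
(x - 3668)/(35013 + o(-147, q(11, 13))) = (19802 - 3668)/(35013 + (-7 - 728*(13 - 1*11) + (13 - 1*11)*(-147))) = 16134/(35013 + (-7 - 728*(13 - 11) + (13 - 11)*(-147))) = 16134/(35013 + (-7 - 728*2 + 2*(-147))) = 16134/(35013 + (-7 - 1456 - 294)) = 16134/(35013 - 1757) = 16134/33256 = 16134*(1/33256) = 8067/16628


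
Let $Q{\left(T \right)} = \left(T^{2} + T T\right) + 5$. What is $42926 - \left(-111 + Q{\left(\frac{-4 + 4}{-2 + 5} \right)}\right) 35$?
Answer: $46636$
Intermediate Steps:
$Q{\left(T \right)} = 5 + 2 T^{2}$ ($Q{\left(T \right)} = \left(T^{2} + T^{2}\right) + 5 = 2 T^{2} + 5 = 5 + 2 T^{2}$)
$42926 - \left(-111 + Q{\left(\frac{-4 + 4}{-2 + 5} \right)}\right) 35 = 42926 - \left(-111 + \left(5 + 2 \left(\frac{-4 + 4}{-2 + 5}\right)^{2}\right)\right) 35 = 42926 - \left(-111 + \left(5 + 2 \left(\frac{0}{3}\right)^{2}\right)\right) 35 = 42926 - \left(-111 + \left(5 + 2 \left(0 \cdot \frac{1}{3}\right)^{2}\right)\right) 35 = 42926 - \left(-111 + \left(5 + 2 \cdot 0^{2}\right)\right) 35 = 42926 - \left(-111 + \left(5 + 2 \cdot 0\right)\right) 35 = 42926 - \left(-111 + \left(5 + 0\right)\right) 35 = 42926 - \left(-111 + 5\right) 35 = 42926 - \left(-106\right) 35 = 42926 - -3710 = 42926 + 3710 = 46636$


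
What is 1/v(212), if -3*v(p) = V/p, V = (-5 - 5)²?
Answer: -159/25 ≈ -6.3600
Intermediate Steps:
V = 100 (V = (-10)² = 100)
v(p) = -100/(3*p)
1/v(212) = 1/(-100/3/212) = 1/(-100/3*1/212) = 1/(-25/159) = -159/25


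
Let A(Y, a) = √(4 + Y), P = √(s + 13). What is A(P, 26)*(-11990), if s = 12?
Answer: -35970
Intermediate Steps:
P = 5 (P = √(12 + 13) = √25 = 5)
A(P, 26)*(-11990) = √(4 + 5)*(-11990) = √9*(-11990) = 3*(-11990) = -35970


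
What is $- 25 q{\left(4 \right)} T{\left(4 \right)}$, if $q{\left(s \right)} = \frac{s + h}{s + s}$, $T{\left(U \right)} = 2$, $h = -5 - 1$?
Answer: $\frac{25}{2} \approx 12.5$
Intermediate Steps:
$h = -6$ ($h = -5 - 1 = -6$)
$q{\left(s \right)} = \frac{-6 + s}{2 s}$ ($q{\left(s \right)} = \frac{s - 6}{s + s} = \frac{-6 + s}{2 s}$)
$- 25 q{\left(4 \right)} T{\left(4 \right)} = - 25 \frac{-6 + 4}{2 \cdot 4} \cdot 2 = - 25 \cdot \frac{1}{2} \cdot \frac{1}{4} \left(-2\right) 2 = \left(-25\right) \left(- \frac{1}{4}\right) 2 = \frac{25}{4} \cdot 2 = \frac{25}{2}$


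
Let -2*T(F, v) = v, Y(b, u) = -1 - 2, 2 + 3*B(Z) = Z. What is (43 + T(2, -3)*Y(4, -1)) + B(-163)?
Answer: -33/2 ≈ -16.500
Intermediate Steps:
B(Z) = -⅔ + Z/3
Y(b, u) = -3
T(F, v) = -v/2
(43 + T(2, -3)*Y(4, -1)) + B(-163) = (43 - ½*(-3)*(-3)) + (-⅔ + (⅓)*(-163)) = (43 + (3/2)*(-3)) + (-⅔ - 163/3) = (43 - 9/2) - 55 = 77/2 - 55 = -33/2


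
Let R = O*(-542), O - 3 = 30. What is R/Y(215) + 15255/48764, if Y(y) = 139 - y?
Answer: 218338071/926516 ≈ 235.66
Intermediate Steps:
O = 33 (O = 3 + 30 = 33)
R = -17886 (R = 33*(-542) = -17886)
R/Y(215) + 15255/48764 = -17886/(139 - 1*215) + 15255/48764 = -17886/(139 - 215) + 15255*(1/48764) = -17886/(-76) + 15255/48764 = -17886*(-1/76) + 15255/48764 = 8943/38 + 15255/48764 = 218338071/926516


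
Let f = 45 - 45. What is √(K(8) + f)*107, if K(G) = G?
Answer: 214*√2 ≈ 302.64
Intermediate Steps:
f = 0
√(K(8) + f)*107 = √(8 + 0)*107 = √8*107 = (2*√2)*107 = 214*√2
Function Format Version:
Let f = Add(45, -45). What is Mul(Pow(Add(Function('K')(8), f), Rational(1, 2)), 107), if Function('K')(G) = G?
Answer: Mul(214, Pow(2, Rational(1, 2))) ≈ 302.64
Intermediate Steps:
f = 0
Mul(Pow(Add(Function('K')(8), f), Rational(1, 2)), 107) = Mul(Pow(Add(8, 0), Rational(1, 2)), 107) = Mul(Pow(8, Rational(1, 2)), 107) = Mul(Mul(2, Pow(2, Rational(1, 2))), 107) = Mul(214, Pow(2, Rational(1, 2)))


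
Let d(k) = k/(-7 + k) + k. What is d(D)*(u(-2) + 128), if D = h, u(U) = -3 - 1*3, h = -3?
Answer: -1647/5 ≈ -329.40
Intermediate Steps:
u(U) = -6 (u(U) = -3 - 3 = -6)
D = -3
d(k) = k + k/(-7 + k) (d(k) = k/(-7 + k) + k = k + k/(-7 + k))
d(D)*(u(-2) + 128) = (-3*(-6 - 3)/(-7 - 3))*(-6 + 128) = -3*(-9)/(-10)*122 = -3*(-⅒)*(-9)*122 = -27/10*122 = -1647/5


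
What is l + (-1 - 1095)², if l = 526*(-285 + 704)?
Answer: 1421610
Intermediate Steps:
l = 220394 (l = 526*419 = 220394)
l + (-1 - 1095)² = 220394 + (-1 - 1095)² = 220394 + (-1096)² = 220394 + 1201216 = 1421610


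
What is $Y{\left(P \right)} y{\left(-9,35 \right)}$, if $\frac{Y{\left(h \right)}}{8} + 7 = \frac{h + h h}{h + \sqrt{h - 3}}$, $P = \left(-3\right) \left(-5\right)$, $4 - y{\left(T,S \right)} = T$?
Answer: $\frac{73112}{71} - \frac{16640 \sqrt{3}}{71} \approx 623.81$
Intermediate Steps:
$y{\left(T,S \right)} = 4 - T$
$P = 15$
$Y{\left(h \right)} = -56 + \frac{8 \left(h + h^{2}\right)}{h + \sqrt{-3 + h}}$ ($Y{\left(h \right)} = -56 + 8 \frac{h + h h}{h + \sqrt{h - 3}} = -56 + 8 \frac{h + h^{2}}{h + \sqrt{-3 + h}} = -56 + \frac{8 \left(h + h^{2}\right)}{h + \sqrt{-3 + h}}$)
$Y{\left(P \right)} y{\left(-9,35 \right)} = \frac{8 \left(15^{2} - 7 \sqrt{-3 + 15} - 90\right)}{15 + \sqrt{-3 + 15}} \left(4 - -9\right) = \frac{8 \left(225 - 7 \sqrt{12} - 90\right)}{15 + \sqrt{12}} \left(4 + 9\right) = \frac{8 \left(225 - 7 \cdot 2 \sqrt{3} - 90\right)}{15 + 2 \sqrt{3}} \cdot 13 = \frac{8 \left(225 - 14 \sqrt{3} - 90\right)}{15 + 2 \sqrt{3}} \cdot 13 = \frac{8 \left(135 - 14 \sqrt{3}\right)}{15 + 2 \sqrt{3}} \cdot 13 = \frac{104 \left(135 - 14 \sqrt{3}\right)}{15 + 2 \sqrt{3}}$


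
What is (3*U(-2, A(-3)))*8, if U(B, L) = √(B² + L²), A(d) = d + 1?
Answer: 48*√2 ≈ 67.882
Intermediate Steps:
A(d) = 1 + d
(3*U(-2, A(-3)))*8 = (3*√((-2)² + (1 - 3)²))*8 = (3*√(4 + (-2)²))*8 = (3*√(4 + 4))*8 = (3*√8)*8 = (3*(2*√2))*8 = (6*√2)*8 = 48*√2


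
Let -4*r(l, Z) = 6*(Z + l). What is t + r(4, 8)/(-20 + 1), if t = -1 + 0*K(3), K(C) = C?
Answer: -1/19 ≈ -0.052632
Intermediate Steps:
r(l, Z) = -3*Z/2 - 3*l/2 (r(l, Z) = -3*(Z + l)/2 = -(6*Z + 6*l)/4 = -3*Z/2 - 3*l/2)
t = -1 (t = -1 + 0*3 = -1 + 0 = -1)
t + r(4, 8)/(-20 + 1) = -1 + (-3/2*8 - 3/2*4)/(-20 + 1) = -1 + (-12 - 6)/(-19) = -1 - 1/19*(-18) = -1 + 18/19 = -1/19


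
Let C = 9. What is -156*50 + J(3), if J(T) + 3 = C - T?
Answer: -7797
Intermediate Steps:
J(T) = 6 - T (J(T) = -3 + (9 - T) = 6 - T)
-156*50 + J(3) = -156*50 + (6 - 1*3) = -7800 + (6 - 3) = -7800 + 3 = -7797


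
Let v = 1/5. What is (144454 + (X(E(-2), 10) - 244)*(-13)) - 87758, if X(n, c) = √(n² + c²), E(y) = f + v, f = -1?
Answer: 59868 - 26*√629/5 ≈ 59738.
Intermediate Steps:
v = ⅕ (v = 1*(⅕) = ⅕ ≈ 0.20000)
E(y) = -⅘ (E(y) = -1 + ⅕ = -⅘)
X(n, c) = √(c² + n²)
(144454 + (X(E(-2), 10) - 244)*(-13)) - 87758 = (144454 + (√(10² + (-⅘)²) - 244)*(-13)) - 87758 = (144454 + (√(100 + 16/25) - 244)*(-13)) - 87758 = (144454 + (√(2516/25) - 244)*(-13)) - 87758 = (144454 + (2*√629/5 - 244)*(-13)) - 87758 = (144454 + (-244 + 2*√629/5)*(-13)) - 87758 = (144454 + (3172 - 26*√629/5)) - 87758 = (147626 - 26*√629/5) - 87758 = 59868 - 26*√629/5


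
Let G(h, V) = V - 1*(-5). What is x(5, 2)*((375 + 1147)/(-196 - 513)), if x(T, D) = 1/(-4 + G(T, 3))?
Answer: -761/1418 ≈ -0.53667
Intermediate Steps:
G(h, V) = 5 + V (G(h, V) = V + 5 = 5 + V)
x(T, D) = ¼ (x(T, D) = 1/(-4 + (5 + 3)) = 1/(-4 + 8) = 1/4 = ¼)
x(5, 2)*((375 + 1147)/(-196 - 513)) = ((375 + 1147)/(-196 - 513))/4 = (1522/(-709))/4 = (1522*(-1/709))/4 = (¼)*(-1522/709) = -761/1418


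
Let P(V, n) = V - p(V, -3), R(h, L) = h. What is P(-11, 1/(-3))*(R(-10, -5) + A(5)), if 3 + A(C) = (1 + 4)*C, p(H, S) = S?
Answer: -96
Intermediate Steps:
P(V, n) = 3 + V (P(V, n) = V - 1*(-3) = V + 3 = 3 + V)
A(C) = -3 + 5*C (A(C) = -3 + (1 + 4)*C = -3 + 5*C)
P(-11, 1/(-3))*(R(-10, -5) + A(5)) = (3 - 11)*(-10 + (-3 + 5*5)) = -8*(-10 + (-3 + 25)) = -8*(-10 + 22) = -8*12 = -96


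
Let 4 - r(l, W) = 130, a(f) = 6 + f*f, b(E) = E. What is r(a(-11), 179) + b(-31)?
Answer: -157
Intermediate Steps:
a(f) = 6 + f²
r(l, W) = -126 (r(l, W) = 4 - 1*130 = 4 - 130 = -126)
r(a(-11), 179) + b(-31) = -126 - 31 = -157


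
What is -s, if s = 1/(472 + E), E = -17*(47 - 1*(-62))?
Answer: 1/1381 ≈ 0.00072411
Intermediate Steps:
E = -1853 (E = -17*(47 + 62) = -17*109 = -1853)
s = -1/1381 (s = 1/(472 - 1853) = 1/(-1381) = -1/1381 ≈ -0.00072411)
-s = -1*(-1/1381) = 1/1381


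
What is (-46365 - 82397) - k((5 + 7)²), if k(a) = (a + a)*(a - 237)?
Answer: -101978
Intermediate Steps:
k(a) = 2*a*(-237 + a) (k(a) = (2*a)*(-237 + a) = 2*a*(-237 + a))
(-46365 - 82397) - k((5 + 7)²) = (-46365 - 82397) - 2*(5 + 7)²*(-237 + (5 + 7)²) = -128762 - 2*12²*(-237 + 12²) = -128762 - 2*144*(-237 + 144) = -128762 - 2*144*(-93) = -128762 - 1*(-26784) = -128762 + 26784 = -101978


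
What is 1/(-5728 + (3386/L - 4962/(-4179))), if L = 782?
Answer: -544663/3116824601 ≈ -0.00017475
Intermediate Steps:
1/(-5728 + (3386/L - 4962/(-4179))) = 1/(-5728 + (3386/782 - 4962/(-4179))) = 1/(-5728 + (3386*(1/782) - 4962*(-1/4179))) = 1/(-5728 + (1693/391 + 1654/1393)) = 1/(-5728 + 3005063/544663) = 1/(-3116824601/544663) = -544663/3116824601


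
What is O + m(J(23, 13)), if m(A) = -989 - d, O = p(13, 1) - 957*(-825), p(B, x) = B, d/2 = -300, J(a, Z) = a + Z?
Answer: 789149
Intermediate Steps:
J(a, Z) = Z + a
d = -600 (d = 2*(-300) = -600)
O = 789538 (O = 13 - 957*(-825) = 13 + 789525 = 789538)
m(A) = -389 (m(A) = -989 - 1*(-600) = -989 + 600 = -389)
O + m(J(23, 13)) = 789538 - 389 = 789149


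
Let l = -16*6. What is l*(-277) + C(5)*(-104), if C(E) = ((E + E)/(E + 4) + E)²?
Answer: 1839352/81 ≈ 22708.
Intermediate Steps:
C(E) = (E + 2*E/(4 + E))² (C(E) = ((2*E)/(4 + E) + E)² = (2*E/(4 + E) + E)² = (E + 2*E/(4 + E))²)
l = -96
l*(-277) + C(5)*(-104) = -96*(-277) + (5²*(6 + 5)²/(4 + 5)²)*(-104) = 26592 + (25*11²/9²)*(-104) = 26592 + (25*(1/81)*121)*(-104) = 26592 + (3025/81)*(-104) = 26592 - 314600/81 = 1839352/81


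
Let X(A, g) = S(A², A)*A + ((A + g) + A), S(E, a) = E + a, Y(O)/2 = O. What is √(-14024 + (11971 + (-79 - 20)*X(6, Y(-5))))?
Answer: I*√27199 ≈ 164.92*I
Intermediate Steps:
Y(O) = 2*O
X(A, g) = g + 2*A + A*(A + A²) (X(A, g) = (A² + A)*A + ((A + g) + A) = (A + A²)*A + (g + 2*A) = A*(A + A²) + (g + 2*A) = g + 2*A + A*(A + A²))
√(-14024 + (11971 + (-79 - 20)*X(6, Y(-5)))) = √(-14024 + (11971 + (-79 - 20)*(2*(-5) + 2*6 + 6²*(1 + 6)))) = √(-14024 + (11971 - 99*(-10 + 12 + 36*7))) = √(-14024 + (11971 - 99*(-10 + 12 + 252))) = √(-14024 + (11971 - 99*254)) = √(-14024 + (11971 - 25146)) = √(-14024 - 13175) = √(-27199) = I*√27199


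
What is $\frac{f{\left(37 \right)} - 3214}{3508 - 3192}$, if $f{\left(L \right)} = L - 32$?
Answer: $- \frac{3209}{316} \approx -10.155$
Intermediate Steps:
$f{\left(L \right)} = -32 + L$
$\frac{f{\left(37 \right)} - 3214}{3508 - 3192} = \frac{\left(-32 + 37\right) - 3214}{3508 - 3192} = \frac{5 - 3214}{316} = \left(-3209\right) \frac{1}{316} = - \frac{3209}{316}$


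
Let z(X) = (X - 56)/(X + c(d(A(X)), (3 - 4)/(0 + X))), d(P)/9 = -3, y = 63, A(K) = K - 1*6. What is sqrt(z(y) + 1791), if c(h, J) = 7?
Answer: sqrt(179110)/10 ≈ 42.321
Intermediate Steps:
A(K) = -6 + K (A(K) = K - 6 = -6 + K)
d(P) = -27 (d(P) = 9*(-3) = -27)
z(X) = (-56 + X)/(7 + X) (z(X) = (X - 56)/(X + 7) = (-56 + X)/(7 + X))
sqrt(z(y) + 1791) = sqrt((-56 + 63)/(7 + 63) + 1791) = sqrt(7/70 + 1791) = sqrt((1/70)*7 + 1791) = sqrt(1/10 + 1791) = sqrt(17911/10) = sqrt(179110)/10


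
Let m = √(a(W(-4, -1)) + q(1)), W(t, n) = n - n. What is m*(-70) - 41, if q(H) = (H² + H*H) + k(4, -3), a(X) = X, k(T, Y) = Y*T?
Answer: -41 - 70*I*√10 ≈ -41.0 - 221.36*I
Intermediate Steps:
k(T, Y) = T*Y
W(t, n) = 0
q(H) = -12 + 2*H² (q(H) = (H² + H*H) + 4*(-3) = (H² + H²) - 12 = 2*H² - 12 = -12 + 2*H²)
m = I*√10 (m = √(0 + (-12 + 2*1²)) = √(0 + (-12 + 2*1)) = √(0 + (-12 + 2)) = √(0 - 10) = √(-10) = I*√10 ≈ 3.1623*I)
m*(-70) - 41 = (I*√10)*(-70) - 41 = -70*I*√10 - 41 = -41 - 70*I*√10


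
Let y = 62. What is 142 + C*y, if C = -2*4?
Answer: -354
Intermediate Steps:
C = -8
142 + C*y = 142 - 8*62 = 142 - 496 = -354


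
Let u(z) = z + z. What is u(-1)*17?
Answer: -34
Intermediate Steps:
u(z) = 2*z
u(-1)*17 = (2*(-1))*17 = -2*17 = -34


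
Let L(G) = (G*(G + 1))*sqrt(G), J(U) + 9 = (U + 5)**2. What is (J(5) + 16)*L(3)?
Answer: 1284*sqrt(3) ≈ 2224.0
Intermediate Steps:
J(U) = -9 + (5 + U)**2 (J(U) = -9 + (U + 5)**2 = -9 + (5 + U)**2)
L(G) = G**(3/2)*(1 + G) (L(G) = (G*(1 + G))*sqrt(G) = G**(3/2)*(1 + G))
(J(5) + 16)*L(3) = ((-9 + (5 + 5)**2) + 16)*(3**(3/2)*(1 + 3)) = ((-9 + 10**2) + 16)*((3*sqrt(3))*4) = ((-9 + 100) + 16)*(12*sqrt(3)) = (91 + 16)*(12*sqrt(3)) = 107*(12*sqrt(3)) = 1284*sqrt(3)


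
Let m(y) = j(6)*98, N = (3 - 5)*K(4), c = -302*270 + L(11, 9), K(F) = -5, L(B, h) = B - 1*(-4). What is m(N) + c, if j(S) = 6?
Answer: -80937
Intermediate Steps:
L(B, h) = 4 + B (L(B, h) = B + 4 = 4 + B)
c = -81525 (c = -302*270 + (4 + 11) = -81540 + 15 = -81525)
N = 10 (N = (3 - 5)*(-5) = -2*(-5) = 10)
m(y) = 588 (m(y) = 6*98 = 588)
m(N) + c = 588 - 81525 = -80937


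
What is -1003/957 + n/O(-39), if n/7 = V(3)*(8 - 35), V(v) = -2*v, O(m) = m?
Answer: -374785/12441 ≈ -30.125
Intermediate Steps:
n = 1134 (n = 7*((-2*3)*(8 - 35)) = 7*(-6*(-27)) = 7*162 = 1134)
-1003/957 + n/O(-39) = -1003/957 + 1134/(-39) = -1003*1/957 + 1134*(-1/39) = -1003/957 - 378/13 = -374785/12441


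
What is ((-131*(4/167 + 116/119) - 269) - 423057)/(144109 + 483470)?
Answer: -8415357686/12471877467 ≈ -0.67475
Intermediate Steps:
((-131*(4/167 + 116/119) - 269) - 423057)/(144109 + 483470) = ((-131*(4*(1/167) + 116*(1/119)) - 269) - 423057)/627579 = ((-131*(4/167 + 116/119) - 269) - 423057)*(1/627579) = ((-131*19848/19873 - 269) - 423057)*(1/627579) = ((-2600088/19873 - 269) - 423057)*(1/627579) = (-7945925/19873 - 423057)*(1/627579) = -8415357686/19873*1/627579 = -8415357686/12471877467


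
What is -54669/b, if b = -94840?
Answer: 54669/94840 ≈ 0.57643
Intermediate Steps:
-54669/b = -54669/(-94840) = -54669*(-1/94840) = 54669/94840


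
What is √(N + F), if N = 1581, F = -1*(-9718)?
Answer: √11299 ≈ 106.30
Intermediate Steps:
F = 9718
√(N + F) = √(1581 + 9718) = √11299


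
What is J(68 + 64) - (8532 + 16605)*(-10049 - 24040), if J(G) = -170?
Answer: 856895023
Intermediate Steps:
J(68 + 64) - (8532 + 16605)*(-10049 - 24040) = -170 - (8532 + 16605)*(-10049 - 24040) = -170 - 25137*(-34089) = -170 - 1*(-856895193) = -170 + 856895193 = 856895023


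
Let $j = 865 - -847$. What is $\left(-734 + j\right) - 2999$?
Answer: $-2021$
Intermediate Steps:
$j = 1712$ ($j = 865 + 847 = 1712$)
$\left(-734 + j\right) - 2999 = \left(-734 + 1712\right) - 2999 = 978 - 2999 = -2021$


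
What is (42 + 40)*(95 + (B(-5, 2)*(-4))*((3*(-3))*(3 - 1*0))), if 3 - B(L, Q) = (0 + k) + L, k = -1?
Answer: 87494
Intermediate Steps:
B(L, Q) = 4 - L (B(L, Q) = 3 - ((0 - 1) + L) = 3 - (-1 + L) = 3 + (1 - L) = 4 - L)
(42 + 40)*(95 + (B(-5, 2)*(-4))*((3*(-3))*(3 - 1*0))) = (42 + 40)*(95 + ((4 - 1*(-5))*(-4))*((3*(-3))*(3 - 1*0))) = 82*(95 + ((4 + 5)*(-4))*(-9*(3 + 0))) = 82*(95 + (9*(-4))*(-9*3)) = 82*(95 - 36*(-27)) = 82*(95 + 972) = 82*1067 = 87494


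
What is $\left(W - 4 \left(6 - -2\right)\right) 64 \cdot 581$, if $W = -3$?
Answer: $-1301440$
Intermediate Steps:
$\left(W - 4 \left(6 - -2\right)\right) 64 \cdot 581 = \left(-3 - 4 \left(6 - -2\right)\right) 64 \cdot 581 = \left(-3 - 4 \left(6 + 2\right)\right) 64 \cdot 581 = \left(-3 - 32\right) 64 \cdot 581 = \left(-35\right) 64 \cdot 581 = \left(-2240\right) 581 = -1301440$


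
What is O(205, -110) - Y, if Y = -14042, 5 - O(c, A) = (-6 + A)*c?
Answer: 37827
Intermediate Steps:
O(c, A) = 5 - c*(-6 + A) (O(c, A) = 5 - (-6 + A)*c = 5 - c*(-6 + A))
O(205, -110) - Y = (5 + 6*205 - 1*(-110)*205) - 1*(-14042) = (5 + 1230 + 22550) + 14042 = 23785 + 14042 = 37827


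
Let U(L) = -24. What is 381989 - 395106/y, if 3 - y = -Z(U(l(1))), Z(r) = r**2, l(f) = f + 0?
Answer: 73592175/193 ≈ 3.8131e+5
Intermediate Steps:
l(f) = f
y = 579 (y = 3 - (-1)*(-24)**2 = 3 - (-1)*576 = 3 - 1*(-576) = 3 + 576 = 579)
381989 - 395106/y = 381989 - 395106/579 = 381989 - 395106*1/579 = 381989 - 131702/193 = 73592175/193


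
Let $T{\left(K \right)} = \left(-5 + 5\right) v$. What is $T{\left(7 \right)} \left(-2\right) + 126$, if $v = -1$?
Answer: $126$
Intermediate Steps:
$T{\left(K \right)} = 0$ ($T{\left(K \right)} = \left(-5 + 5\right) \left(-1\right) = 0 \left(-1\right) = 0$)
$T{\left(7 \right)} \left(-2\right) + 126 = 0 \left(-2\right) + 126 = 0 + 126 = 126$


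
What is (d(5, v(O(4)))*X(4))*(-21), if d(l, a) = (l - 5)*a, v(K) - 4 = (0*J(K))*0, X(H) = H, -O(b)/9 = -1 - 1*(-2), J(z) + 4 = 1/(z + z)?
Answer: 0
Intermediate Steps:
J(z) = -4 + 1/(2*z) (J(z) = -4 + 1/(z + z) = -4 + 1/(2*z))
O(b) = -9 (O(b) = -9*(-1 - 1*(-2)) = -9*(-1 + 2) = -9*1 = -9)
v(K) = 4 (v(K) = 4 + (0*(-4 + 1/(2*K)))*0 = 4 + 0*0 = 4 + 0 = 4)
d(l, a) = a*(-5 + l) (d(l, a) = (-5 + l)*a = a*(-5 + l))
(d(5, v(O(4)))*X(4))*(-21) = ((4*(-5 + 5))*4)*(-21) = ((4*0)*4)*(-21) = (0*4)*(-21) = 0*(-21) = 0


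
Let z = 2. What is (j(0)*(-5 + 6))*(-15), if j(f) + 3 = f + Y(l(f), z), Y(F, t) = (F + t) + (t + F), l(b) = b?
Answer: -15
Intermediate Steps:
Y(F, t) = 2*F + 2*t (Y(F, t) = (F + t) + (F + t) = 2*F + 2*t)
j(f) = 1 + 3*f (j(f) = -3 + (f + (2*f + 2*2)) = -3 + (f + (2*f + 4)) = -3 + (f + (4 + 2*f)) = -3 + (4 + 3*f) = 1 + 3*f)
(j(0)*(-5 + 6))*(-15) = ((1 + 3*0)*(-5 + 6))*(-15) = ((1 + 0)*1)*(-15) = (1*1)*(-15) = 1*(-15) = -15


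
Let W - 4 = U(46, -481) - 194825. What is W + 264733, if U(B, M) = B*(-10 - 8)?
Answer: 69084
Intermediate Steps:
U(B, M) = -18*B (U(B, M) = B*(-18) = -18*B)
W = -195649 (W = 4 + (-18*46 - 194825) = 4 + (-828 - 194825) = 4 - 195653 = -195649)
W + 264733 = -195649 + 264733 = 69084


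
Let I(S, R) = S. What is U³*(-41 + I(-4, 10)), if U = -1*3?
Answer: 1215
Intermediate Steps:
U = -3
U³*(-41 + I(-4, 10)) = (-3)³*(-41 - 4) = -27*(-45) = 1215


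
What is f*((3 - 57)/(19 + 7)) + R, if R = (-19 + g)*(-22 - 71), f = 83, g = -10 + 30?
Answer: -3450/13 ≈ -265.38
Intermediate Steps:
g = 20
R = -93 (R = (-19 + 20)*(-22 - 71) = 1*(-93) = -93)
f*((3 - 57)/(19 + 7)) + R = 83*((3 - 57)/(19 + 7)) - 93 = 83*(-54/26) - 93 = 83*(-54*1/26) - 93 = 83*(-27/13) - 93 = -2241/13 - 93 = -3450/13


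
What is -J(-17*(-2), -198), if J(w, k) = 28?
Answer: -28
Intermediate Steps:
-J(-17*(-2), -198) = -1*28 = -28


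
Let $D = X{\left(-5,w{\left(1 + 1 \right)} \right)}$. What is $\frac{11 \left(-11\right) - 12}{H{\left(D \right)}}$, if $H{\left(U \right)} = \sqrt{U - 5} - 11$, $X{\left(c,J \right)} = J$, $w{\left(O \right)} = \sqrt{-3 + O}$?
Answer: $\frac{133}{11 - \sqrt{-5 + i}} \approx 11.826 + 2.4658 i$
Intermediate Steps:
$D = i$ ($D = \sqrt{-3 + \left(1 + 1\right)} = \sqrt{-3 + 2} = \sqrt{-1} = i \approx 1.0 i$)
$H{\left(U \right)} = -11 + \sqrt{-5 + U}$ ($H{\left(U \right)} = \sqrt{-5 + U} - 11 = -11 + \sqrt{-5 + U}$)
$\frac{11 \left(-11\right) - 12}{H{\left(D \right)}} = \frac{11 \left(-11\right) - 12}{-11 + \sqrt{-5 + i}} = \frac{-121 - 12}{-11 + \sqrt{-5 + i}} = - \frac{133}{-11 + \sqrt{-5 + i}}$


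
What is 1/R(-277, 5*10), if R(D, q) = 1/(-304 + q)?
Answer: -254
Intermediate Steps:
1/R(-277, 5*10) = 1/(1/(-304 + 5*10)) = 1/(1/(-304 + 50)) = 1/(1/(-254)) = 1/(-1/254) = -254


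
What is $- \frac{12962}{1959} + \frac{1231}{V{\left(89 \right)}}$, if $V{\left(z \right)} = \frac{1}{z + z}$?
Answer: $\frac{429239200}{1959} \approx 2.1911 \cdot 10^{5}$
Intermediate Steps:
$V{\left(z \right)} = \frac{1}{2 z}$
$- \frac{12962}{1959} + \frac{1231}{V{\left(89 \right)}} = - \frac{12962}{1959} + \frac{1231}{\frac{1}{2} \cdot \frac{1}{89}} = \left(-12962\right) \frac{1}{1959} + \frac{1231}{\frac{1}{2} \cdot \frac{1}{89}} = - \frac{12962}{1959} + 1231 \frac{1}{\frac{1}{178}} = - \frac{12962}{1959} + 1231 \cdot 178 = - \frac{12962}{1959} + 219118 = \frac{429239200}{1959}$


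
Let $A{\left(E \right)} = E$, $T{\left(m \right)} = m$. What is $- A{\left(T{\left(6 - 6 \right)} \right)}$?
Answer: $0$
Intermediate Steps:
$- A{\left(T{\left(6 - 6 \right)} \right)} = - (6 - 6) = \left(-1\right) 0 = 0$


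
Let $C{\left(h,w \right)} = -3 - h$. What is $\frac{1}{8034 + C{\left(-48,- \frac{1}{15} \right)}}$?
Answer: $\frac{1}{8079} \approx 0.00012378$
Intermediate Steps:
$\frac{1}{8034 + C{\left(-48,- \frac{1}{15} \right)}} = \frac{1}{8034 - -45} = \frac{1}{8034 + \left(-3 + 48\right)} = \frac{1}{8034 + 45} = \frac{1}{8079}$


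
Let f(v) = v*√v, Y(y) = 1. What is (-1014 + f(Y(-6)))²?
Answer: 1026169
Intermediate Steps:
f(v) = v^(3/2)
(-1014 + f(Y(-6)))² = (-1014 + 1^(3/2))² = (-1014 + 1)² = (-1013)² = 1026169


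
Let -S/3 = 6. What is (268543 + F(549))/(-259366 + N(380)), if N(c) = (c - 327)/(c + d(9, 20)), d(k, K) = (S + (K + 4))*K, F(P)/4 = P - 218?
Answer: -134933500/129682947 ≈ -1.0405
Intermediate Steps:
S = -18 (S = -3*6 = -18)
F(P) = -872 + 4*P (F(P) = 4*(P - 218) = 4*(-218 + P) = -872 + 4*P)
d(k, K) = K*(-14 + K) (d(k, K) = (-18 + (K + 4))*K = (-18 + (4 + K))*K = (-14 + K)*K = K*(-14 + K))
N(c) = (-327 + c)/(120 + c) (N(c) = (c - 327)/(c + 20*(-14 + 20)) = (-327 + c)/(c + 20*6) = (-327 + c)/(c + 120) = (-327 + c)/(120 + c))
(268543 + F(549))/(-259366 + N(380)) = (268543 + (-872 + 4*549))/(-259366 + (-327 + 380)/(120 + 380)) = (268543 + (-872 + 2196))/(-259366 + 53/500) = (268543 + 1324)/(-259366 + (1/500)*53) = 269867/(-259366 + 53/500) = 269867/(-129682947/500) = 269867*(-500/129682947) = -134933500/129682947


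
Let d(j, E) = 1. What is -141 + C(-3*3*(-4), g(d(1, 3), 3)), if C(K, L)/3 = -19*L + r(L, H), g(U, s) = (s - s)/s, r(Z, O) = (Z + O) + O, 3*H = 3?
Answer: -135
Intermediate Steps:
H = 1 (H = (⅓)*3 = 1)
r(Z, O) = Z + 2*O (r(Z, O) = (O + Z) + O = Z + 2*O)
g(U, s) = 0 (g(U, s) = 0/s = 0)
C(K, L) = 6 - 54*L (C(K, L) = 3*(-19*L + (L + 2*1)) = 3*(-19*L + (L + 2)) = 3*(-19*L + (2 + L)) = 3*(2 - 18*L) = 6 - 54*L)
-141 + C(-3*3*(-4), g(d(1, 3), 3)) = -141 + (6 - 54*0) = -141 + (6 + 0) = -141 + 6 = -135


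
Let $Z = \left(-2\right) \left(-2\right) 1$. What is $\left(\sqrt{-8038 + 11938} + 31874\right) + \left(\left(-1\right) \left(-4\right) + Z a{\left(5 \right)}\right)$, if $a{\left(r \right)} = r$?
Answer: $31898 + 10 \sqrt{39} \approx 31960.0$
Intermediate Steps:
$Z = 4$ ($Z = 4 \cdot 1 = 4$)
$\left(\sqrt{-8038 + 11938} + 31874\right) + \left(\left(-1\right) \left(-4\right) + Z a{\left(5 \right)}\right) = \left(\sqrt{-8038 + 11938} + 31874\right) + \left(\left(-1\right) \left(-4\right) + 4 \cdot 5\right) = \left(\sqrt{3900} + 31874\right) + \left(4 + 20\right) = \left(10 \sqrt{39} + 31874\right) + 24 = \left(31874 + 10 \sqrt{39}\right) + 24 = 31898 + 10 \sqrt{39}$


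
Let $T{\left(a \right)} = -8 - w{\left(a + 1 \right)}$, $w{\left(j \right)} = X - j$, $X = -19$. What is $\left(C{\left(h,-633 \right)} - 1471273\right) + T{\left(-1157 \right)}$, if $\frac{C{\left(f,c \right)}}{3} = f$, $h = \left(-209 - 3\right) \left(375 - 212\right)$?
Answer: $-1576086$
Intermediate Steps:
$h = -34556$ ($h = \left(-212\right) 163 = -34556$)
$C{\left(f,c \right)} = 3 f$
$w{\left(j \right)} = -19 - j$
$T{\left(a \right)} = 12 + a$ ($T{\left(a \right)} = -8 - \left(-19 - \left(a + 1\right)\right) = -8 - \left(-19 - \left(1 + a\right)\right) = -8 - \left(-20 - a\right) = -8 + \left(20 + a\right) = 12 + a$)
$\left(C{\left(h,-633 \right)} - 1471273\right) + T{\left(-1157 \right)} = \left(3 \left(-34556\right) - 1471273\right) + \left(12 - 1157\right) = \left(-103668 - 1471273\right) - 1145 = -1574941 - 1145 = -1576086$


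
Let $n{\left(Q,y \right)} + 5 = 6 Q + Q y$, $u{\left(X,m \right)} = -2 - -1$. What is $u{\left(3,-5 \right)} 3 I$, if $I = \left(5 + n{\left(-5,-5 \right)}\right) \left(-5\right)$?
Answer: $-75$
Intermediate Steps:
$u{\left(X,m \right)} = -1$ ($u{\left(X,m \right)} = -2 + 1 = -1$)
$n{\left(Q,y \right)} = -5 + 6 Q + Q y$ ($n{\left(Q,y \right)} = -5 + \left(6 Q + Q y\right) = -5 + 6 Q + Q y$)
$I = 25$ ($I = \left(5 - 10\right) \left(-5\right) = \left(-5\right) \left(-5\right) = 25$)
$u{\left(3,-5 \right)} 3 I = \left(-1\right) 3 \cdot 25 = \left(-3\right) 25 = -75$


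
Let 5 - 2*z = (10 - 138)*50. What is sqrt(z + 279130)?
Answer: sqrt(1129330)/2 ≈ 531.35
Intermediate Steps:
z = 6405/2 (z = 5/2 - (10 - 138)*50/2 = 5/2 - (-64)*50 = 5/2 - 1/2*(-6400) = 5/2 + 3200 = 6405/2 ≈ 3202.5)
sqrt(z + 279130) = sqrt(6405/2 + 279130) = sqrt(564665/2) = sqrt(1129330)/2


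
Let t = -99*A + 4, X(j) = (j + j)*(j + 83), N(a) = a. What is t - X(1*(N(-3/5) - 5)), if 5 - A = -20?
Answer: -40103/25 ≈ -1604.1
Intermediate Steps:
A = 25 (A = 5 - 1*(-20) = 5 + 20 = 25)
X(j) = 2*j*(83 + j) (X(j) = (2*j)*(83 + j) = 2*j*(83 + j))
t = -2471 (t = -99*25 + 4 = -2475 + 4 = -2471)
t - X(1*(N(-3/5) - 5)) = -2471 - 2*1*(-3/5 - 5)*(83 + 1*(-3/5 - 5)) = -2471 - 2*1*(-3*⅕ - 5)*(83 + 1*(-3*⅕ - 5)) = -2471 - 2*1*(-⅗ - 5)*(83 + 1*(-⅗ - 5)) = -2471 - 2*1*(-28/5)*(83 + 1*(-28/5)) = -2471 - 2*(-28)*(83 - 28/5)/5 = -2471 - 2*(-28)*387/(5*5) = -2471 - 1*(-21672/25) = -2471 + 21672/25 = -40103/25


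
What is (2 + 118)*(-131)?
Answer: -15720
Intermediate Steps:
(2 + 118)*(-131) = 120*(-131) = -15720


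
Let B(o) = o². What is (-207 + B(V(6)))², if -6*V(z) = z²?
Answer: 29241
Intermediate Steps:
V(z) = -z²/6
(-207 + B(V(6)))² = (-207 + (-⅙*6²)²)² = (-207 + (-⅙*36)²)² = (-207 + (-6)²)² = (-207 + 36)² = (-171)² = 29241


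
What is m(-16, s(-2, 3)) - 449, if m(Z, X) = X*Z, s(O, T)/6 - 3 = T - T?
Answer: -737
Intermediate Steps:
s(O, T) = 18 (s(O, T) = 18 + 6*(T - T) = 18 + 6*0 = 18 + 0 = 18)
m(-16, s(-2, 3)) - 449 = 18*(-16) - 449 = -288 - 449 = -737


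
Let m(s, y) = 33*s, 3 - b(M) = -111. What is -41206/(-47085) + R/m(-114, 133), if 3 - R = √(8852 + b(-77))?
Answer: 17208413/19681530 + √8966/3762 ≈ 0.89951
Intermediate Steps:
b(M) = 114 (b(M) = 3 - 1*(-111) = 3 + 111 = 114)
R = 3 - √8966 (R = 3 - √(8852 + 114) = 3 - √8966 ≈ -91.689)
-41206/(-47085) + R/m(-114, 133) = -41206/(-47085) + (3 - √8966)/((33*(-114))) = -41206*(-1/47085) + (3 - √8966)/(-3762) = 41206/47085 + (3 - √8966)*(-1/3762) = 41206/47085 + (-1/1254 + √8966/3762) = 17208413/19681530 + √8966/3762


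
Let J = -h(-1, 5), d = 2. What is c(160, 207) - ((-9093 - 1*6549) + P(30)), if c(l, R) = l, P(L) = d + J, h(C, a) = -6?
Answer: 15794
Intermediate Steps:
J = 6 (J = -1*(-6) = 6)
P(L) = 8 (P(L) = 2 + 6 = 8)
c(160, 207) - ((-9093 - 1*6549) + P(30)) = 160 - ((-9093 - 1*6549) + 8) = 160 - ((-9093 - 6549) + 8) = 160 - (-15642 + 8) = 160 - 1*(-15634) = 160 + 15634 = 15794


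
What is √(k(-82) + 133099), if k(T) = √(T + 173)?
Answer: √(133099 + √91) ≈ 364.84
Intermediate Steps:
k(T) = √(173 + T)
√(k(-82) + 133099) = √(√(173 - 82) + 133099) = √(√91 + 133099) = √(133099 + √91)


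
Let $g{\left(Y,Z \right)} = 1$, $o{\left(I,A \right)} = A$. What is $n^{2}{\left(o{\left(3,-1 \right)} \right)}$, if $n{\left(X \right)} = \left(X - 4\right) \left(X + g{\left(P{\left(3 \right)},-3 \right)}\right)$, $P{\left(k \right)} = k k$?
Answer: $0$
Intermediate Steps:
$P{\left(k \right)} = k^{2}$
$n{\left(X \right)} = \left(1 + X\right) \left(-4 + X\right)$ ($n{\left(X \right)} = \left(X - 4\right) \left(X + 1\right) = \left(-4 + X\right) \left(1 + X\right) = \left(1 + X\right) \left(-4 + X\right)$)
$n^{2}{\left(o{\left(3,-1 \right)} \right)} = \left(-4 + \left(-1\right)^{2} - -3\right)^{2} = \left(-4 + 1 + 3\right)^{2} = 0^{2} = 0$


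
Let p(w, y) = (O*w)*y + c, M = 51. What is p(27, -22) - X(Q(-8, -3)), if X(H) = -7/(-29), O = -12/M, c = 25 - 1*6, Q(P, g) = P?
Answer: 78152/493 ≈ 158.52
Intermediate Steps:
c = 19 (c = 25 - 6 = 19)
O = -4/17 (O = -12/51 = -12*1/51 = -4/17 ≈ -0.23529)
X(H) = 7/29 (X(H) = -7*(-1/29) = 7/29)
p(w, y) = 19 - 4*w*y/17 (p(w, y) = (-4*w/17)*y + 19 = -4*w*y/17 + 19 = 19 - 4*w*y/17)
p(27, -22) - X(Q(-8, -3)) = (19 - 4/17*27*(-22)) - 1*7/29 = (19 + 2376/17) - 7/29 = 2699/17 - 7/29 = 78152/493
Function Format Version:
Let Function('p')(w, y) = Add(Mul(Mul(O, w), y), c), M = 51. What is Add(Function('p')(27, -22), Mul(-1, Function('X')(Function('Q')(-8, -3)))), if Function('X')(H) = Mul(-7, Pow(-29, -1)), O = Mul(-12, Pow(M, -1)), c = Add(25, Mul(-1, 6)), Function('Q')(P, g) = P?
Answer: Rational(78152, 493) ≈ 158.52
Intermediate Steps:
c = 19 (c = Add(25, -6) = 19)
O = Rational(-4, 17) (O = Mul(-12, Pow(51, -1)) = Mul(-12, Rational(1, 51)) = Rational(-4, 17) ≈ -0.23529)
Function('X')(H) = Rational(7, 29) (Function('X')(H) = Mul(-7, Rational(-1, 29)) = Rational(7, 29))
Function('p')(w, y) = Add(19, Mul(Rational(-4, 17), w, y)) (Function('p')(w, y) = Add(Mul(Mul(Rational(-4, 17), w), y), 19) = Add(Mul(Rational(-4, 17), w, y), 19) = Add(19, Mul(Rational(-4, 17), w, y)))
Add(Function('p')(27, -22), Mul(-1, Function('X')(Function('Q')(-8, -3)))) = Add(Add(19, Mul(Rational(-4, 17), 27, -22)), Mul(-1, Rational(7, 29))) = Add(Add(19, Rational(2376, 17)), Rational(-7, 29)) = Add(Rational(2699, 17), Rational(-7, 29)) = Rational(78152, 493)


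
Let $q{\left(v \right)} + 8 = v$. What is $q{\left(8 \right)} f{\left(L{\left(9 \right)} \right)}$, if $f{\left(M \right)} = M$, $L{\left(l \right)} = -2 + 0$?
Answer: $0$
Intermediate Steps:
$L{\left(l \right)} = -2$
$q{\left(v \right)} = -8 + v$
$q{\left(8 \right)} f{\left(L{\left(9 \right)} \right)} = \left(-8 + 8\right) \left(-2\right) = 0 \left(-2\right) = 0$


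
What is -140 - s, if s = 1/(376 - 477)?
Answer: -14139/101 ≈ -139.99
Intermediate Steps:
s = -1/101 (s = 1/(-101) = -1/101 ≈ -0.0099010)
-140 - s = -140 - 1*(-1/101) = -140 + 1/101 = -14139/101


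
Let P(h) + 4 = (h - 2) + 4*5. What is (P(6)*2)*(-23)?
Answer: -920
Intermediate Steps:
P(h) = 14 + h (P(h) = -4 + ((h - 2) + 4*5) = -4 + ((-2 + h) + 20) = -4 + (18 + h) = 14 + h)
(P(6)*2)*(-23) = ((14 + 6)*2)*(-23) = (20*2)*(-23) = 40*(-23) = -920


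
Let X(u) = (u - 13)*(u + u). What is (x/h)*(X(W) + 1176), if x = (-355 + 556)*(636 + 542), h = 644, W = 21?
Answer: 12786012/23 ≈ 5.5591e+5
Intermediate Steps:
x = 236778 (x = 201*1178 = 236778)
X(u) = 2*u*(-13 + u) (X(u) = (-13 + u)*(2*u) = 2*u*(-13 + u))
(x/h)*(X(W) + 1176) = (236778/644)*(2*21*(-13 + 21) + 1176) = (236778*(1/644))*(2*21*8 + 1176) = 118389*(336 + 1176)/322 = (118389/322)*1512 = 12786012/23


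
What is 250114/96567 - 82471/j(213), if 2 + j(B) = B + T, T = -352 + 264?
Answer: -881468115/1319749 ≈ -667.91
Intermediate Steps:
T = -88
j(B) = -90 + B (j(B) = -2 + (B - 88) = -2 + (-88 + B) = -90 + B)
250114/96567 - 82471/j(213) = 250114/96567 - 82471/(-90 + 213) = 250114*(1/96567) - 82471/123 = 250114/96567 - 82471*1/123 = 250114/96567 - 82471/123 = -881468115/1319749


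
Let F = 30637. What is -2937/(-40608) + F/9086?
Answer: 211798813/61494048 ≈ 3.4442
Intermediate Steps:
-2937/(-40608) + F/9086 = -2937/(-40608) + 30637/9086 = -2937*(-1/40608) + 30637*(1/9086) = 979/13536 + 30637/9086 = 211798813/61494048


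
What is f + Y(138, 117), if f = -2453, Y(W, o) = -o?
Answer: -2570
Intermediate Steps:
f + Y(138, 117) = -2453 - 1*117 = -2453 - 117 = -2570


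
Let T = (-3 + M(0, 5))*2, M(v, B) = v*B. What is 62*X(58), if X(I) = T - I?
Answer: -3968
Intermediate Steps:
M(v, B) = B*v
T = -6 (T = (-3 + 5*0)*2 = (-3 + 0)*2 = -3*2 = -6)
X(I) = -6 - I
62*X(58) = 62*(-6 - 1*58) = 62*(-6 - 58) = 62*(-64) = -3968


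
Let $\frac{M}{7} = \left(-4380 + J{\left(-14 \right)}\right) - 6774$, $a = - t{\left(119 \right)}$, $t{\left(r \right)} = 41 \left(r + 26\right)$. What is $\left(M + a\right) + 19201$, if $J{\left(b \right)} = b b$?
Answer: $-63450$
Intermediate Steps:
$J{\left(b \right)} = b^{2}$
$t{\left(r \right)} = 1066 + 41 r$ ($t{\left(r \right)} = 41 \left(26 + r\right) = 1066 + 41 r$)
$a = -5945$ ($a = - (1066 + 41 \cdot 119) = - (1066 + 4879) = \left(-1\right) 5945 = -5945$)
$M = -76706$ ($M = 7 \left(\left(-4380 + \left(-14\right)^{2}\right) - 6774\right) = 7 \left(\left(-4380 + 196\right) - 6774\right) = 7 \left(-4184 - 6774\right) = 7 \left(-10958\right) = -76706$)
$\left(M + a\right) + 19201 = \left(-76706 - 5945\right) + 19201 = -82651 + 19201 = -63450$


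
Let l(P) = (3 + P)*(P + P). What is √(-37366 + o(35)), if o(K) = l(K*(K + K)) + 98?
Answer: 4*√748902 ≈ 3461.6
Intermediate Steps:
l(P) = 2*P*(3 + P) (l(P) = (3 + P)*(2*P) = 2*P*(3 + P))
o(K) = 98 + 4*K²*(3 + 2*K²) (o(K) = 2*(K*(K + K))*(3 + K*(K + K)) + 98 = 2*(K*(2*K))*(3 + K*(2*K)) + 98 = 2*(2*K²)*(3 + 2*K²) + 98 = 4*K²*(3 + 2*K²) + 98 = 98 + 4*K²*(3 + 2*K²))
√(-37366 + o(35)) = √(-37366 + (98 + 8*35⁴ + 12*35²)) = √(-37366 + (98 + 8*1500625 + 12*1225)) = √(-37366 + (98 + 12005000 + 14700)) = √(-37366 + 12019798) = √11982432 = 4*√748902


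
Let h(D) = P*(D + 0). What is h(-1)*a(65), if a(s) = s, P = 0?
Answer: 0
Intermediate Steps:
h(D) = 0 (h(D) = 0*(D + 0) = 0*D = 0)
h(-1)*a(65) = 0*65 = 0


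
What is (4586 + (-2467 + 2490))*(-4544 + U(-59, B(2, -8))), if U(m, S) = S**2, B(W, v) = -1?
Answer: -20938687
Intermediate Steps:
(4586 + (-2467 + 2490))*(-4544 + U(-59, B(2, -8))) = (4586 + (-2467 + 2490))*(-4544 + (-1)**2) = (4586 + 23)*(-4544 + 1) = 4609*(-4543) = -20938687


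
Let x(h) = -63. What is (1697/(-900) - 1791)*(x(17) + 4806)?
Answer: -850365619/100 ≈ -8.5036e+6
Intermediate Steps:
(1697/(-900) - 1791)*(x(17) + 4806) = (1697/(-900) - 1791)*(-63 + 4806) = (1697*(-1/900) - 1791)*4743 = (-1697/900 - 1791)*4743 = -1613597/900*4743 = -850365619/100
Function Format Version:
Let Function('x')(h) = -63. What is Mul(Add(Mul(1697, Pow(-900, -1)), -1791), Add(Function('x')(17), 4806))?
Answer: Rational(-850365619, 100) ≈ -8.5036e+6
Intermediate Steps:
Mul(Add(Mul(1697, Pow(-900, -1)), -1791), Add(Function('x')(17), 4806)) = Mul(Add(Mul(1697, Pow(-900, -1)), -1791), Add(-63, 4806)) = Mul(Add(Mul(1697, Rational(-1, 900)), -1791), 4743) = Mul(Add(Rational(-1697, 900), -1791), 4743) = Mul(Rational(-1613597, 900), 4743) = Rational(-850365619, 100)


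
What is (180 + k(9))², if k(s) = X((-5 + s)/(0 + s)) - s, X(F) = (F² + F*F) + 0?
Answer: 192737689/6561 ≈ 29376.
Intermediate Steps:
X(F) = 2*F² (X(F) = (F² + F²) + 0 = 2*F² + 0 = 2*F²)
k(s) = -s + 2*(-5 + s)²/s² (k(s) = 2*((-5 + s)/(0 + s))² - s = 2*((-5 + s)/s)² - s = 2*((-5 + s)²/s²) - s = 2*(-5 + s)²/s² - s = -s + 2*(-5 + s)²/s²)
(180 + k(9))² = (180 + (-1*9 + 2*(-5 + 9)²/9²))² = (180 + (-9 + 2*(1/81)*4²))² = (180 + (-9 + 2*(1/81)*16))² = (180 + (-9 + 32/81))² = (180 - 697/81)² = (13883/81)² = 192737689/6561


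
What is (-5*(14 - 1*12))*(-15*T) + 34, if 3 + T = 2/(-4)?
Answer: -491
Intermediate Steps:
T = -7/2 (T = -3 + 2/(-4) = -3 + 2*(-1/4) = -3 - 1/2 = -7/2 ≈ -3.5000)
(-5*(14 - 1*12))*(-15*T) + 34 = (-5*(14 - 1*12))*(-15*(-7/2)) + 34 = -5*(14 - 12)*(105/2) + 34 = -5*2*(105/2) + 34 = -10*105/2 + 34 = -525 + 34 = -491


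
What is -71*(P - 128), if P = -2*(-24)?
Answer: 5680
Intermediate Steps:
P = 48
-71*(P - 128) = -71*(48 - 128) = -71*(-80) = 5680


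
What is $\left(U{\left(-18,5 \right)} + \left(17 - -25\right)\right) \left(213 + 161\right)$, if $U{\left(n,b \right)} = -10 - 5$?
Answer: $10098$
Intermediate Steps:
$U{\left(n,b \right)} = -15$
$\left(U{\left(-18,5 \right)} + \left(17 - -25\right)\right) \left(213 + 161\right) = \left(-15 + \left(17 - -25\right)\right) \left(213 + 161\right) = \left(-15 + \left(17 + 25\right)\right) 374 = \left(-15 + 42\right) 374 = 27 \cdot 374 = 10098$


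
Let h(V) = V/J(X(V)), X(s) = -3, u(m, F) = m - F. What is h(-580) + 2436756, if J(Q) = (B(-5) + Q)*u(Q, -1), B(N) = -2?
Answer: 2436698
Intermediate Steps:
J(Q) = (1 + Q)*(-2 + Q) (J(Q) = (-2 + Q)*(Q - 1*(-1)) = (-2 + Q)*(Q + 1) = (-2 + Q)*(1 + Q) = (1 + Q)*(-2 + Q))
h(V) = V/10 (h(V) = V/(((1 - 3)*(-2 - 3))) = V/((-2*(-5))) = V/10)
h(-580) + 2436756 = (⅒)*(-580) + 2436756 = -58 + 2436756 = 2436698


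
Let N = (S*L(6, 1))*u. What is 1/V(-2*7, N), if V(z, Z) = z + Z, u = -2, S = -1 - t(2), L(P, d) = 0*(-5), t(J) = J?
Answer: -1/14 ≈ -0.071429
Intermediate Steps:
L(P, d) = 0
S = -3 (S = -1 - 1*2 = -1 - 2 = -3)
N = 0 (N = -3*0*(-2) = 0*(-2) = 0)
V(z, Z) = Z + z
1/V(-2*7, N) = 1/(0 - 2*7) = 1/(0 - 14) = 1/(-14) = -1/14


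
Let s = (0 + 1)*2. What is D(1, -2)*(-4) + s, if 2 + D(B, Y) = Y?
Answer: 18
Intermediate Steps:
D(B, Y) = -2 + Y
s = 2 (s = 1*2 = 2)
D(1, -2)*(-4) + s = (-2 - 2)*(-4) + 2 = -4*(-4) + 2 = 16 + 2 = 18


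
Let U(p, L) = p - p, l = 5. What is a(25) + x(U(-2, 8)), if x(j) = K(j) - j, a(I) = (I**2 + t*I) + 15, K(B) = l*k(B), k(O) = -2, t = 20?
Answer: 1130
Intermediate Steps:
U(p, L) = 0
K(B) = -10 (K(B) = 5*(-2) = -10)
a(I) = 15 + I**2 + 20*I (a(I) = (I**2 + 20*I) + 15 = 15 + I**2 + 20*I)
x(j) = -10 - j
a(25) + x(U(-2, 8)) = (15 + 25**2 + 20*25) + (-10 - 1*0) = (15 + 625 + 500) + (-10 + 0) = 1140 - 10 = 1130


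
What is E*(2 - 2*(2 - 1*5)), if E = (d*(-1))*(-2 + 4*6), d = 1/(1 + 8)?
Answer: -176/9 ≈ -19.556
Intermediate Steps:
d = ⅑ (d = 1/9 = ⅑ ≈ 0.11111)
E = -22/9 (E = ((⅑)*(-1))*(-2 + 4*6) = -(-2 + 24)/9 = -⅑*22 = -22/9 ≈ -2.4444)
E*(2 - 2*(2 - 1*5)) = -22*(2 - 2*(2 - 1*5))/9 = -22*(2 - 2*(2 - 5))/9 = -22*(2 - 2*(-3))/9 = -22*(2 + 6)/9 = -22/9*8 = -176/9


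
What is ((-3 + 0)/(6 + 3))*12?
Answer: -4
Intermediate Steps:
((-3 + 0)/(6 + 3))*12 = -3/9*12 = -3*⅑*12 = -⅓*12 = -4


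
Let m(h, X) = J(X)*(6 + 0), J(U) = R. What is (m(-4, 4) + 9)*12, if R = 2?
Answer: 252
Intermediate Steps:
J(U) = 2
m(h, X) = 12 (m(h, X) = 2*(6 + 0) = 2*6 = 12)
(m(-4, 4) + 9)*12 = (12 + 9)*12 = 21*12 = 252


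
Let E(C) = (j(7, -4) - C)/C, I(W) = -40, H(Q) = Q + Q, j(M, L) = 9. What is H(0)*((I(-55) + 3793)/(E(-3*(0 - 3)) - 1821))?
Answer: 0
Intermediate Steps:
H(Q) = 2*Q
E(C) = (9 - C)/C
H(0)*((I(-55) + 3793)/(E(-3*(0 - 3)) - 1821)) = (2*0)*((-40 + 3793)/((9 - (-3)*(0 - 3))/((-3*(0 - 3))) - 1821)) = 0*(3753/((9 - (-3)*(-3))/((-3*(-3))) - 1821)) = 0*(3753/((9 - 1*9)/9 - 1821)) = 0*(3753/((9 - 9)/9 - 1821)) = 0*(3753/((⅑)*0 - 1821)) = 0*(3753/(0 - 1821)) = 0*(3753/(-1821)) = 0*(3753*(-1/1821)) = 0*(-1251/607) = 0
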